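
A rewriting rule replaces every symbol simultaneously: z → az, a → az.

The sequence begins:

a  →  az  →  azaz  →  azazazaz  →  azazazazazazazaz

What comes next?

Replace each of the 16 characters of azazazazazazazaz in place — az az az az az az az az az az az az az az az az — and concatenate.

azazazazazazazazazazazazazazazaz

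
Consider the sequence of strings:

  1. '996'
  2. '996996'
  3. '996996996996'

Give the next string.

996996996996996996996996

s(k+1) = s(k)·s(k) — each term doubles the last.
So the next term is two copies of 996996996996.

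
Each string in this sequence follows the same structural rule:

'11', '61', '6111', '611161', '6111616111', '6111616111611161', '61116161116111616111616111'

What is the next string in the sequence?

Each term (from the third on) is the previous term followed by the one before it: term 3 = 61·11 = 6111.
Continuing: 61116161116111616111616111 · 6111616111611161 gives term 8.

611161611161116161116161116111616111611161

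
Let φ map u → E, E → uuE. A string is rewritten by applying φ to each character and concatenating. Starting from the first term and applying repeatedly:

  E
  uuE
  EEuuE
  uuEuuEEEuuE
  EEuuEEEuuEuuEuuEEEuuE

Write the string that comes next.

uuEuuEEEuuEuuEuuEEEuuEEEuuEEEuuEuuEuuEEEuuE

Applying the rule to each of the 21 symbols of EEuuEEEuuEuuEuuEEEuuE gives the pieces uuE uuE E E uuE uuE uuE E E uuE E E uuE E E uuE uuE uuE E E uuE, which concatenate to the answer.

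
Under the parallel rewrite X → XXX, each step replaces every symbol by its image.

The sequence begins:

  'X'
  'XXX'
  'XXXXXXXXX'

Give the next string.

Expanding XXXXXXXXX: X→XXX, X→XXX, X→XXX, X→XXX, X→XXX, X→XXX, X→XXX, X→XXX, X→XXX. Concatenated: XXX XXX XXX XXX XXX XXX XXX XXX XXX.

XXXXXXXXXXXXXXXXXXXXXXXXXXX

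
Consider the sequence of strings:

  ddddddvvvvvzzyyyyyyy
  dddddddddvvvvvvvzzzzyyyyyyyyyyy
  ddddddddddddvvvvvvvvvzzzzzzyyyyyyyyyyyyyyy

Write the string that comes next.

Reading off run lengths: d runs 6, 9, 12; v runs 5, 7, 9; z runs 2, 4, 6; y runs 7, 11, 15 — each is linear in n (n = 1, 2, …).
Setting n = 4 gives 15, 11, 8, 19 characters in each block.

dddddddddddddddvvvvvvvvvvvzzzzzzzzyyyyyyyyyyyyyyyyyyy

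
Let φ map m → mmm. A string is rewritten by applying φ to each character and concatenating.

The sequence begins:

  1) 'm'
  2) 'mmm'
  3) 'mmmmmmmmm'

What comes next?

Rewriting each symbol of mmmmmmmmm: m→mmm, m→mmm, m→mmm, m→mmm, m→mmm, m→mmm, m→mmm, m→mmm, m→mmm, which concatenates to mmm mmm mmm mmm mmm mmm mmm mmm mmm.

mmmmmmmmmmmmmmmmmmmmmmmmmmm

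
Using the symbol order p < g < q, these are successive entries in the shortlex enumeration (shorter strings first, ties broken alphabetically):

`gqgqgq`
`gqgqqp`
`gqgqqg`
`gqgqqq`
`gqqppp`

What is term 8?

gqqpgp

Continuing the enumeration 3 steps past gqqppp: gqqppp → gqqppg → gqqppq → (answer).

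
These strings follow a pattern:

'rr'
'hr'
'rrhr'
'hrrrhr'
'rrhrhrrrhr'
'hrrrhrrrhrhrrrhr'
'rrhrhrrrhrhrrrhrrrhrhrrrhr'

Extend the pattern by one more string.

From term 3 onward, concatenate the second-to-last term with the last: rr·hr = rrhr, hr·rrhr = hrrrhr, …
The next term joins hrrrhrrrhrhrrrhr and rrhrhrrrhrhrrrhrrrhrhrrrhr.

hrrrhrrrhrhrrrhrrrhrhrrrhrhrrrhrrrhrhrrrhr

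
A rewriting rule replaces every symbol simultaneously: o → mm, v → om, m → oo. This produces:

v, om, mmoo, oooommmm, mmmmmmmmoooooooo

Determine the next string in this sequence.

oooooooooooooooommmmmmmmmmmmmmmm

φ(mmmmmmmmoooooooo) expands symbol-by-symbol to oo oo oo oo oo oo oo oo mm mm mm mm mm mm mm mm; joining the 16 pieces gives the next term.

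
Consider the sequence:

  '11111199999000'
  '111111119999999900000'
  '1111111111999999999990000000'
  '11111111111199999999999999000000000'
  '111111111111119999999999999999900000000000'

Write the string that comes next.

1111111111111111999999999999999999990000000000000

Reading off run lengths: 1 runs 6, 8, 10, 12, 14; 9 runs 5, 8, 11, 14, 17; 0 runs 3, 5, 7, 9, 11 — each is linear in n, where the shown terms are n = 2, 3, 4, 5, 6.
Setting n = 7 gives 16, 20, 13 characters in each block.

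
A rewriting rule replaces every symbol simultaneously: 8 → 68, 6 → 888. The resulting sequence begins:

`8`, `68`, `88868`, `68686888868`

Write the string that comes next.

88868888688886868686888868

Rewriting each symbol of 68686888868: 6→888, 8→68, 6→888, 8→68, 6→888, 8→68, 8→68, 8→68, 8→68, 6→888, 8→68, which concatenates to 888 68 888 68 888 68 68 68 68 888 68.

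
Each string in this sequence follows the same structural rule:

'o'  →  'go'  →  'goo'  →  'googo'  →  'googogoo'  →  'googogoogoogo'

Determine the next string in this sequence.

This is a Fibonacci-style word recurrence s(k) = s(k−1)·s(k−2): e.g. go·o = goo.
Continuing: googogoogoogo · googogoo gives term 7.

googogoogoogogoogogoo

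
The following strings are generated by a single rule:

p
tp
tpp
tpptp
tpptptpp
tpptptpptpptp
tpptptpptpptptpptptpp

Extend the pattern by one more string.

tpptptpptpptptpptptpptpptptpptpptp

Each term (from the third on) is the previous term followed by the one before it: term 3 = tp·p = tpp.
The next term joins tpptptpptpptptpptptpp and tpptptpptpptp.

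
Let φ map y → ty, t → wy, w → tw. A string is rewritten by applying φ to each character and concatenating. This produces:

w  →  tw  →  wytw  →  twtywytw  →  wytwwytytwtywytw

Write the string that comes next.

twtywytwtwtywytywytwwytytwtywytw

Replace each of the 16 characters of wytwwytytwtywytw in place — tw ty wy tw tw ty wy ty wy tw wy ty tw ty wy tw — and concatenate.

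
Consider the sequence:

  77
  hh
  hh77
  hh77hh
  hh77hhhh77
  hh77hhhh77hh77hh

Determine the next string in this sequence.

From term 3 onward, concatenate the last term with the second-to-last: hh·77 = hh77, hh77·hh = hh77hh, …
The next term joins hh77hhhh77hh77hh and hh77hhhh77.

hh77hhhh77hh77hhhh77hhhh77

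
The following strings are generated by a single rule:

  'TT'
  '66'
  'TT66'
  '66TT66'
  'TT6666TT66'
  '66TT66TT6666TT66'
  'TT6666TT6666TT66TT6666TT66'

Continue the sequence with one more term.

66TT66TT6666TT66TT6666TT6666TT66TT6666TT66

From term 3 onward, concatenate the second-to-last term with the last: TT·66 = TT66, 66·TT66 = 66TT66, …
The next term joins 66TT66TT6666TT66 and TT6666TT6666TT66TT6666TT66.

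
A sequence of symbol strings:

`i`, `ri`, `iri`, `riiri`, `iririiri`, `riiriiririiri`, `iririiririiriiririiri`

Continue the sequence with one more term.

riiriiririiriiririiririiriiririiri

This is a Fibonacci-style word recurrence s(k) = s(k−2)·s(k−1): e.g. i·ri = iri.
Continuing: riiriiririiri · iririiririiriiririiri gives term 8.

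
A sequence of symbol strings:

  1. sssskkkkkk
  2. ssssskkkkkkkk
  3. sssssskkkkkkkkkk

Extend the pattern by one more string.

Term n consists of n+1 s's, followed by 2n k's, where the shown terms are n = 3, 4, 5.
For the next term, n = 6, so the run lengths are 7, 12.

ssssssskkkkkkkkkkkk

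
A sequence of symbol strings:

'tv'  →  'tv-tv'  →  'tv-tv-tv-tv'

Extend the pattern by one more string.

Every step duplicates the string with '-' between the halves.
Doubling tv-tv-tv-tv with '-' between the halves:

tv-tv-tv-tv-tv-tv-tv-tv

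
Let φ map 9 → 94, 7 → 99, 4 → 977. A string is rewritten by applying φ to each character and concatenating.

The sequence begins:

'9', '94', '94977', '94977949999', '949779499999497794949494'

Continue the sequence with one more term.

Rewriting the 24 symbols of 949779499999497794949494 one by one yields 94 977 94 99 99 94 977 94 94 94 94 94 977 94 99 99 94 977 94 977 94 977 94 977; concatenated:

9497794999994977949494949497794999994977949779497794977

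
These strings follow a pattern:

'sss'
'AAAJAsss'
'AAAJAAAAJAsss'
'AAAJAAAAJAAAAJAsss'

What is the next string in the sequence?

Every step adds AAAJA at the front: s(k+1) = AAAJA·s(k).
One more step from AAAJAAAAJAAAAJAsss gives the answer.

AAAJAAAAJAAAAJAAAAJAsss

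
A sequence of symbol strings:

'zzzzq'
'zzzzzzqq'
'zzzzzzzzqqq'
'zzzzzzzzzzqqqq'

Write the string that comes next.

Reading off run lengths: z runs 4, 6, 8, 10; q runs 1, 2, 3, 4 — each is linear in n, where the shown terms are n = 2, 3, 4, 5.
Setting n = 6 gives 12, 5 characters in each block.

zzzzzzzzzzzzqqqqq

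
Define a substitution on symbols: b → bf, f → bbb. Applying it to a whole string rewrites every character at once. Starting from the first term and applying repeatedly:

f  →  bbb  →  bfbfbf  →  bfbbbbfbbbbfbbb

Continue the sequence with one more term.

bfbbbbfbfbfbfbbbbfbfbfbfbbbbfbfbf

Applying the rule to each of the 15 symbols of bfbbbbfbbbbfbbb gives the pieces bf bbb bf bf bf bf bbb bf bf bf bf bbb bf bf bf, which concatenate to the answer.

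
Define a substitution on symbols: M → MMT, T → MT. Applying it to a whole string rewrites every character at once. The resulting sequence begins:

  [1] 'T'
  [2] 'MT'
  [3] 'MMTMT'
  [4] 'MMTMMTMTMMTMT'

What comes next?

MMTMMTMTMMTMMTMTMMTMTMMTMMTMTMMTMT

Applying the rule to each of the 13 symbols of MMTMMTMTMMTMT gives the pieces MMT MMT MT MMT MMT MT MMT MT MMT MMT MT MMT MT, which concatenate to the answer.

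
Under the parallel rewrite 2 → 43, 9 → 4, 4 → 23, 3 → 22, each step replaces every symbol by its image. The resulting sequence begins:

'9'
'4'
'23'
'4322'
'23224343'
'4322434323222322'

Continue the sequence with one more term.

Rewriting the 16 symbols of 4322434323222322 one by one yields 23 22 43 43 23 22 23 22 43 22 43 43 43 22 43 43; concatenated:

23224343232223224322434343224343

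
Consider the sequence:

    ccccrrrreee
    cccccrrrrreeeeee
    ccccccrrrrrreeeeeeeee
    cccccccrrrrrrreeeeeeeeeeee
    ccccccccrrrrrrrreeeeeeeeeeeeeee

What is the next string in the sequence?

cccccccccrrrrrrrrreeeeeeeeeeeeeeeeee

The n-th term is n+3 c's then n+3 r's then 3n e's (n = 1, 2, …).
Setting n = 6 gives 9, 9, 18 characters in each block.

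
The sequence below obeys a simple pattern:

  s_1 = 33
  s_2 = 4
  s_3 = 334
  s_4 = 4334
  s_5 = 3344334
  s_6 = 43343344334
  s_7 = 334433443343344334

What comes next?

43343344334334433443343344334

From term 3 onward, concatenate the second-to-last term with the last: 33·4 = 334, 4·334 = 4334, …
Continuing: 43343344334 · 334433443343344334 gives term 8.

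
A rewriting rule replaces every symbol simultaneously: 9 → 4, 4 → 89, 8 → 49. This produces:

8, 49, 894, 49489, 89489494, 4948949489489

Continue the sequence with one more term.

894894948948949489494

Applying the rule to each of the 13 symbols of 4948949489489 gives the pieces 89 4 89 49 4 89 4 89 49 4 89 49 4, which concatenate to the answer.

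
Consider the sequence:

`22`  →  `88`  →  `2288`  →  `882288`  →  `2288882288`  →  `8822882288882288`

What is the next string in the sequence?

This is a Fibonacci-style word recurrence s(k) = s(k−2)·s(k−1): e.g. 22·88 = 2288.
The next term joins 2288882288 and 8822882288882288.

22888822888822882288882288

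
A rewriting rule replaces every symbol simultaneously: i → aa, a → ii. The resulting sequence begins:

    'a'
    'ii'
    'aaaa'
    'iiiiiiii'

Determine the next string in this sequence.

aaaaaaaaaaaaaaaa

Expanding iiiiiiii: i→aa, i→aa, i→aa, i→aa, i→aa, i→aa, i→aa, i→aa. Concatenated: aa aa aa aa aa aa aa aa.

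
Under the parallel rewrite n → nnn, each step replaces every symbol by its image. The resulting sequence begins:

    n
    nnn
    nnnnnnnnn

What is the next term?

Rewriting each symbol of nnnnnnnnn: n→nnn, n→nnn, n→nnn, n→nnn, n→nnn, n→nnn, n→nnn, n→nnn, n→nnn, which concatenates to nnn nnn nnn nnn nnn nnn nnn nnn nnn.

nnnnnnnnnnnnnnnnnnnnnnnnnnn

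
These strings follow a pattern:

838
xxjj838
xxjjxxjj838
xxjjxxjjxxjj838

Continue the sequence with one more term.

The strings grow by a fixed prefix xxjj each time.
So the next term is xxjj·xxjjxxjjxxjj838.

xxjjxxjjxxjjxxjj838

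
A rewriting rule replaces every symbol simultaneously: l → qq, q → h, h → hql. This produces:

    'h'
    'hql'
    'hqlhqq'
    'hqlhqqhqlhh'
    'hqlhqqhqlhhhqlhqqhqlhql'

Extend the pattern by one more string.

φ(hqlhqqhqlhhhqlhqqhqlhql) expands symbol-by-symbol to hql h qq hql h h hql h qq hql hql hql h qq hql h h hql h qq hql h qq; joining the 23 pieces gives the next term.

hqlhqqhqlhhhqlhqqhqlhqlhqlhqqhqlhhhqlhqqhqlhqq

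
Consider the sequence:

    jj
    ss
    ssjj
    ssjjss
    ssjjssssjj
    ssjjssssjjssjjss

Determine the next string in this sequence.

From term 3 onward, concatenate the last term with the second-to-last: ss·jj = ssjj, ssjj·ss = ssjjss, …
So term 7 is ssjjssssjjssjjss·ssjjssssjj.

ssjjssssjjssjjssssjjssssjj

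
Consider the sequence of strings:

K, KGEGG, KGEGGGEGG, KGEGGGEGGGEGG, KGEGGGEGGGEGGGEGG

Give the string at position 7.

KGEGGGEGGGEGGGEGGGEGGGEGG

The strings grow by a fixed suffix GEGG each time.
From KGEGGGEGGGEGGGEGG, 2 further steps: KGEGGGEGGGEGGGEGG → KGEGGGEGGGEGGGEGGGEGG → (answer).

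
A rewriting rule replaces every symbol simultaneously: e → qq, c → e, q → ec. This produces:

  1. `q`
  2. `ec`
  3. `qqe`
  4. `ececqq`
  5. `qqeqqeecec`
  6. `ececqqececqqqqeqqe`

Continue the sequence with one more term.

Rewriting the 18 symbols of ececqqececqqqqeqqe one by one yields qq e qq e ec ec qq e qq e ec ec ec ec qq ec ec qq; concatenated:

qqeqqeececqqeqqeececececqqececqq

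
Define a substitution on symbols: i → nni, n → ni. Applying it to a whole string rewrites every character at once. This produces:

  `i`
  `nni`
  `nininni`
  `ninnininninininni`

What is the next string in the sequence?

Rewriting the 17 symbols of ninnininninininni one by one yields ni nni ni ni nni ni nni ni ni nni ni nni ni nni ni ni nni; concatenated:

ninninininnininninininnininnininninininni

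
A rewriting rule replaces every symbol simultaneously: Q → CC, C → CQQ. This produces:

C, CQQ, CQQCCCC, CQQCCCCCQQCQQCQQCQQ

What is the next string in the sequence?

Rewriting the 19 symbols of CQQCCCCCQQCQQCQQCQQ one by one yields CQQ CC CC CQQ CQQ CQQ CQQ CQQ CC CC CQQ CC CC CQQ CC CC CQQ CC CC; concatenated:

CQQCCCCCQQCQQCQQCQQCQQCCCCCQQCCCCCQQCCCCCQQCCCC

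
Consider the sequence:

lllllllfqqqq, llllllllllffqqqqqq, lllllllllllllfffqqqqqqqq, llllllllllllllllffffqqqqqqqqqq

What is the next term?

lllllllllllllllllllfffffqqqqqqqqqqqq

Reading off run lengths: l runs 7, 10, 13, 16; f runs 1, 2, 3, 4; q runs 4, 6, 8, 10 — each is linear in n, where the shown terms are n = 2, 3, 4, 5.
At n = 6 the blocks have lengths 19, 5, 12.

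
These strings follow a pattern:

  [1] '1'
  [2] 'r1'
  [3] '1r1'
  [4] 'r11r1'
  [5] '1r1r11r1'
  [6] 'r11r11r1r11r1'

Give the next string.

1r1r11r1r11r11r1r11r1

From term 3 onward, concatenate the second-to-last term with the last: 1·r1 = 1r1, r1·1r1 = r11r1, …
Continuing: 1r1r11r1 · r11r11r1r11r1 gives term 7.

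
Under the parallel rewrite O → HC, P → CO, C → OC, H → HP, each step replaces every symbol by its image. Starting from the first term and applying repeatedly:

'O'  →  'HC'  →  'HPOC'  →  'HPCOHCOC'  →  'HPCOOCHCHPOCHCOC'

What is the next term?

φ(HPCOOCHCHPOCHCOC) expands symbol-by-symbol to HP CO OC HC HC OC HP OC HP CO HC OC HP OC HC OC; joining the 16 pieces gives the next term.

HPCOOCHCHCOCHPOCHPCOHCOCHPOCHCOC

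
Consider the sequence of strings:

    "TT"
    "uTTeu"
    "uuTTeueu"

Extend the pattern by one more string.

Each term wraps the previous one in u on the left and eu on the right.
Applying this once more to uuTTeueu:

uuuTTeueueu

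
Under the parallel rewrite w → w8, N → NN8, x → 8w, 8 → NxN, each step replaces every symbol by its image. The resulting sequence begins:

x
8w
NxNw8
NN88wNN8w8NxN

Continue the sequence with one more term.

Applying the rule to each of the 13 symbols of NN88wNN8w8NxN gives the pieces NN8 NN8 NxN NxN w8 NN8 NN8 NxN w8 NxN NN8 8w NN8, which concatenate to the answer.

NN8NN8NxNNxNw8NN8NN8NxNw8NxNNN88wNN8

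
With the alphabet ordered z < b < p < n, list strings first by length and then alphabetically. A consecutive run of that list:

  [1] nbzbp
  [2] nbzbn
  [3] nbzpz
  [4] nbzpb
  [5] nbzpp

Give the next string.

The successor of nbzpp increments the rightmost position that isn't already n and resets every position after it to z.

nbzpn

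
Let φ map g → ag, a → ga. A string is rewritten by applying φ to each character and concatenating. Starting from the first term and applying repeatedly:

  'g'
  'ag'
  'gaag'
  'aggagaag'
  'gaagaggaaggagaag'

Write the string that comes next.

Rewriting the 16 symbols of gaagaggaaggagaag one by one yields ag ga ga ag ga ag ag ga ga ag ag ga ag ga ga ag; concatenated:

aggagaaggaagaggagaagaggaaggagaag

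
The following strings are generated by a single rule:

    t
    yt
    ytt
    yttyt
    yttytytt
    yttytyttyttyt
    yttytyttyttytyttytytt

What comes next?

yttytyttyttytyttytyttyttytyttyttyt

From term 3 onward, concatenate the last term with the second-to-last: yt·t = ytt, ytt·yt = yttyt, …
The next term joins yttytyttyttytyttytytt and yttytyttyttyt.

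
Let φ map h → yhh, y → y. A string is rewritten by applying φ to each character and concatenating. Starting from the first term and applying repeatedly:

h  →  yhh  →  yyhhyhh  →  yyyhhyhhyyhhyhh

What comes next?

yyyyhhyhhyyhhyhhyyyhhyhhyyhhyhh

Replace each of the 15 characters of yyyhhyhhyyhhyhh in place — y y y yhh yhh y yhh yhh y y yhh yhh y yhh yhh — and concatenate.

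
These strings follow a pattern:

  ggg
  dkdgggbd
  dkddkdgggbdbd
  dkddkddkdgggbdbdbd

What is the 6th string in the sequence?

dkddkddkddkddkdgggbdbdbdbdbd

Each term wraps the previous one in dkd on the left and bd on the right.
From dkddkddkdgggbdbdbd, 2 further steps: dkddkddkdgggbdbdbd → dkddkddkddkdgggbdbdbdbd → (answer).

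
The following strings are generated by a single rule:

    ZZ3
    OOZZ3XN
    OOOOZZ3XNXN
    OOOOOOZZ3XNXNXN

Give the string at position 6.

OOOOOOOOOOZZ3XNXNXNXNXN

Every step adds OO to the front and XN to the end of the previous string.
From OOOOOOZZ3XNXNXN, 2 further steps: OOOOOOZZ3XNXNXN → OOOOOOOOZZ3XNXNXNXN → (answer).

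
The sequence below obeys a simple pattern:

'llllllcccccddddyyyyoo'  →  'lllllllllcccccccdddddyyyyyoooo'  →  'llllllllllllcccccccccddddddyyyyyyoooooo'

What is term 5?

Term n consists of 3n l's, followed by 2n+1 c's, followed by n+2 d's, followed by n+2 y's, followed by 2n-2 o's, where the shown terms are n = 2, 3, 4.
Setting n = 6 gives 18, 13, 8, 8, 10 characters in each block.

llllllllllllllllllcccccccccccccddddddddyyyyyyyyoooooooooo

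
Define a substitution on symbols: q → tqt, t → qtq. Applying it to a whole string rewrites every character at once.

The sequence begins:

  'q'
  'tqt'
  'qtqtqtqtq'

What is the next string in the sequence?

Rewriting each symbol of qtqtqtqtq: q→tqt, t→qtq, q→tqt, t→qtq, q→tqt, t→qtq, q→tqt, t→qtq, q→tqt, which concatenates to tqt qtq tqt qtq tqt qtq tqt qtq tqt.

tqtqtqtqtqtqtqtqtqtqtqtqtqt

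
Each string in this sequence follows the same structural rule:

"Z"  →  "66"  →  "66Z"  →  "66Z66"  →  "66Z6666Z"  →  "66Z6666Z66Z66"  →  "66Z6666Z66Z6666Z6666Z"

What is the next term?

66Z6666Z66Z6666Z6666Z66Z6666Z66Z66

This is a Fibonacci-style word recurrence s(k) = s(k−1)·s(k−2): e.g. 66·Z = 66Z.
The next term joins 66Z6666Z66Z6666Z6666Z and 66Z6666Z66Z66.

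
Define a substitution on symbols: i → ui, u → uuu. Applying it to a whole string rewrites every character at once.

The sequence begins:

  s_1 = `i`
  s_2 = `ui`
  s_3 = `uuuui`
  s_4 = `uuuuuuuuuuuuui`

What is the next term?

Rewriting the 14 symbols of uuuuuuuuuuuuui one by one yields uuu uuu uuu uuu uuu uuu uuu uuu uuu uuu uuu uuu uuu ui; concatenated:

uuuuuuuuuuuuuuuuuuuuuuuuuuuuuuuuuuuuuuuui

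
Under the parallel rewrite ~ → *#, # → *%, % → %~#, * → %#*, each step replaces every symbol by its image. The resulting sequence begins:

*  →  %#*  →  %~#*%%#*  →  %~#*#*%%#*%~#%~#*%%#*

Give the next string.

%~#*#*%%#**%%#*%~#%~#*%%#*%~#*#*%%~#*#*%%#*%~#%~#*%%#*

Applying the rule to each of the 21 symbols of %~#*#*%%#*%~#%~#*%%#* gives the pieces %~# *# *% %#* *% %#* %~# %~# *% %#* %~# *# *% %~# *# *% %#* %~# %~# *% %#*, which concatenate to the answer.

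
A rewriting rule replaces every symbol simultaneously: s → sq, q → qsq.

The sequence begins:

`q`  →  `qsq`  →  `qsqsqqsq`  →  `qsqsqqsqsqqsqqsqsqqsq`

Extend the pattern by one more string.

qsqsqqsqsqqsqqsqsqqsqsqqsqqsqsqqsqqsqsqqsqsqqsqqsqsqqsq

Applying the rule to each of the 21 symbols of qsqsqqsqsqqsqqsqsqqsq gives the pieces qsq sq qsq sq qsq qsq sq qsq sq qsq qsq sq qsq qsq sq qsq sq qsq qsq sq qsq, which concatenate to the answer.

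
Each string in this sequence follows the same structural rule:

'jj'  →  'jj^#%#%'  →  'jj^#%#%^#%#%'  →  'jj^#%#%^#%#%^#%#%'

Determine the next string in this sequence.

jj^#%#%^#%#%^#%#%^#%#%

Every step adds ^#%#% to the end: s(k+1) = s(k)·^#%#%.
So the next term is jj^#%#%^#%#%^#%#%·^#%#%.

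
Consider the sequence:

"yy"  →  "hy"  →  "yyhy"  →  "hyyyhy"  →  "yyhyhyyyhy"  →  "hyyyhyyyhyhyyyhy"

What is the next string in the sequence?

yyhyhyyyhyhyyyhyyyhyhyyyhy

This is a Fibonacci-style word recurrence s(k) = s(k−2)·s(k−1): e.g. yy·hy = yyhy.
Continuing: yyhyhyyyhy · hyyyhyyyhyhyyyhy gives term 7.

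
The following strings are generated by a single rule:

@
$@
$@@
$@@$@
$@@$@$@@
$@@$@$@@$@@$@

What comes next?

From term 3 onward, concatenate the last term with the second-to-last: $@·@ = $@@, $@@·$@ = $@@$@, …
Continuing: $@@$@$@@$@@$@ · $@@$@$@@ gives term 7.

$@@$@$@@$@@$@$@@$@$@@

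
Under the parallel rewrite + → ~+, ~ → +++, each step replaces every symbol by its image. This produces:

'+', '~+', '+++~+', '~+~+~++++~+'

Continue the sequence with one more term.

+++~++++~++++~+~+~+~++++~+

Apply φ to ~+~+~++++~+ symbol by symbol: ~→+++, +→~+, ~→+++, +→~+, ~→+++, +→~+, +→~+, +→~+, +→~+, ~→+++, +→~+; joined: +++ ~+ +++ ~+ +++ ~+ ~+ ~+ ~+ +++ ~+.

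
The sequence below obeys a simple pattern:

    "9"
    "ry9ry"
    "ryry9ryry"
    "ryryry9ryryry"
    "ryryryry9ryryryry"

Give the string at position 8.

ryryryryryryry9ryryryryryryry

Every step adds ry to the front and ry to the end of the previous string.
From ryryryry9ryryryry, 3 further steps: ryryryry9ryryryry → ryryryryry9ryryryryry → ryryryryryry9ryryryryryry → (answer).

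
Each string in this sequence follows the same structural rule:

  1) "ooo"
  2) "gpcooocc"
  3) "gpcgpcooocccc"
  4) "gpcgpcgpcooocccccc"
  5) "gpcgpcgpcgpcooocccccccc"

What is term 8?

Each term wraps the previous one in gpc on the left and cc on the right.
From gpcgpcgpcgpcooocccccccc, 3 further steps: gpcgpcgpcgpcooocccccccc → gpcgpcgpcgpcgpcooocccccccccc → gpcgpcgpcgpcgpcgpcooocccccccccccc → (answer).

gpcgpcgpcgpcgpcgpcgpcooocccccccccccccc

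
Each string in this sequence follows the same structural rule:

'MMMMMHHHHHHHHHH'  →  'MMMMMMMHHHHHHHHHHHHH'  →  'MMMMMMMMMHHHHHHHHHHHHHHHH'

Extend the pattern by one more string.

The n-th term is 2n-1 M's then 3n+1 H's, where the shown terms are n = 3, 4, 5.
At n = 6 the blocks have lengths 11, 19.

MMMMMMMMMMMHHHHHHHHHHHHHHHHHHH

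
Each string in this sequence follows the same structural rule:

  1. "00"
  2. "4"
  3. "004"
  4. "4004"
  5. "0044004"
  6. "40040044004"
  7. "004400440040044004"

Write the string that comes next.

40040044004004400440040044004

From term 3 onward, concatenate the second-to-last term with the last: 00·4 = 004, 4·004 = 4004, …
So term 8 is 40040044004·004400440040044004.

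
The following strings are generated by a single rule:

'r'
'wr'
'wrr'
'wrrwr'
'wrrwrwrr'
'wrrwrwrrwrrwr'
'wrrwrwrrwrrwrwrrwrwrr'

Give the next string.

From term 3 onward, concatenate the last term with the second-to-last: wr·r = wrr, wrr·wr = wrrwr, …
So term 8 is wrrwrwrrwrrwrwrrwrwrr·wrrwrwrrwrrwr.

wrrwrwrrwrrwrwrrwrwrrwrrwrwrrwrrwr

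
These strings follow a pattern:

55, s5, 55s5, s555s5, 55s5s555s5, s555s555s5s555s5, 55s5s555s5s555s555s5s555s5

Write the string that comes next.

Each term (from the third on) is the two preceding terms concatenated in order: term 3 = 55·s5 = 55s5.
So term 8 is s555s555s5s555s5·55s5s555s5s555s555s5s555s5.

s555s555s5s555s555s5s555s5s555s555s5s555s5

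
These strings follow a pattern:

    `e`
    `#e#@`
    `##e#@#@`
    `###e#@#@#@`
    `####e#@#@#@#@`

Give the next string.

Every step adds # to the front and #@ to the end of the previous string.
One more step from ####e#@#@#@#@ gives the answer.

#####e#@#@#@#@#@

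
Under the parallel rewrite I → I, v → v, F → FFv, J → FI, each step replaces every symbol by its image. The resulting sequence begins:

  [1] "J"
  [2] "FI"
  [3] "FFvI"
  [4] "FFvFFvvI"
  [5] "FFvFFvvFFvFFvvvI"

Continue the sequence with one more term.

Applying the rule to each of the 16 symbols of FFvFFvvFFvFFvvvI gives the pieces FFv FFv v FFv FFv v v FFv FFv v FFv FFv v v v I, which concatenate to the answer.

FFvFFvvFFvFFvvvFFvFFvvFFvFFvvvvI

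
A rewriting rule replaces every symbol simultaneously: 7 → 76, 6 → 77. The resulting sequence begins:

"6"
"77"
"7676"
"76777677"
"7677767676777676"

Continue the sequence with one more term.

Replace each of the 16 characters of 7677767676777676 in place — 76 77 76 76 76 77 76 77 76 77 76 76 76 77 76 77 — and concatenate.

76777676767776777677767676777677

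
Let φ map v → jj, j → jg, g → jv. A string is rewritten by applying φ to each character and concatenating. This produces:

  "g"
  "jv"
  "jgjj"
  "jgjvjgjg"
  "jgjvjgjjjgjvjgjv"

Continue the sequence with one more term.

Rewriting the 16 symbols of jgjvjgjjjgjvjgjv one by one yields jg jv jg jj jg jv jg jg jg jv jg jj jg jv jg jj; concatenated:

jgjvjgjjjgjvjgjgjgjvjgjjjgjvjgjj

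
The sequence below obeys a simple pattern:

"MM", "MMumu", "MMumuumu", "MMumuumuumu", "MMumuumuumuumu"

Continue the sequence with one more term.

MMumuumuumuumuumu

Every step adds umu to the end: s(k+1) = s(k)·umu.
One more step from MMumuumuumuumu gives the answer.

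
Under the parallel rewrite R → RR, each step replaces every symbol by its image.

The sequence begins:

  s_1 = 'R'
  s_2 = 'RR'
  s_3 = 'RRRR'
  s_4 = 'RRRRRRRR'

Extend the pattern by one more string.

Expanding RRRRRRRR: R→RR, R→RR, R→RR, R→RR, R→RR, R→RR, R→RR, R→RR. Concatenated: RR RR RR RR RR RR RR RR.

RRRRRRRRRRRRRRRR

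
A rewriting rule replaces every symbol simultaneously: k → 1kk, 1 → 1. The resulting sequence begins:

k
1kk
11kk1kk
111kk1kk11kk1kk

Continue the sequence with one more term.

Applying the rule to each of the 15 symbols of 111kk1kk11kk1kk gives the pieces 1 1 1 1kk 1kk 1 1kk 1kk 1 1 1kk 1kk 1 1kk 1kk, which concatenate to the answer.

1111kk1kk11kk1kk111kk1kk11kk1kk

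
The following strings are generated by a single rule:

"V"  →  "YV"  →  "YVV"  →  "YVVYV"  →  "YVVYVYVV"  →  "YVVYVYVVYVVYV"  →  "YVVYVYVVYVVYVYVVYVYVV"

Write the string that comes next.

YVVYVYVVYVVYVYVVYVYVVYVVYVYVVYVVYV

This is a Fibonacci-style word recurrence s(k) = s(k−1)·s(k−2): e.g. YV·V = YVV.
The next term joins YVVYVYVVYVVYVYVVYVYVV and YVVYVYVVYVVYV.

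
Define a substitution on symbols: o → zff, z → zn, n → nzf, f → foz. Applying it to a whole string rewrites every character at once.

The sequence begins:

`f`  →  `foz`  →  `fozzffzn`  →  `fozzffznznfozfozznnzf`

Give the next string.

fozzffznznfozfozznnzfznnzffozzffznfozzffznznnzfnzfznfoz

φ(fozzffznznfozfozznnzf) expands symbol-by-symbol to foz zff zn zn foz foz zn nzf zn nzf foz zff zn foz zff zn zn nzf nzf zn foz; joining the 21 pieces gives the next term.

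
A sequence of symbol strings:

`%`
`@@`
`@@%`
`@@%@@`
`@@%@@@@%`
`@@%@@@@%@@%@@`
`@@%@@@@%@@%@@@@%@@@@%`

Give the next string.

This is a Fibonacci-style word recurrence s(k) = s(k−1)·s(k−2): e.g. @@·% = @@%.
The next term joins @@%@@@@%@@%@@@@%@@@@% and @@%@@@@%@@%@@.

@@%@@@@%@@%@@@@%@@@@%@@%@@@@%@@%@@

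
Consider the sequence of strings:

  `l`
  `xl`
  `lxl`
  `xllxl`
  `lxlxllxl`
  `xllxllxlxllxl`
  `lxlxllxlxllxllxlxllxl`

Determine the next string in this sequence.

Each term (from the third on) is the two preceding terms concatenated in order: term 3 = l·xl = lxl.
So term 8 is xllxllxlxllxl·lxlxllxlxllxllxlxllxl.

xllxllxlxllxllxlxllxlxllxllxlxllxl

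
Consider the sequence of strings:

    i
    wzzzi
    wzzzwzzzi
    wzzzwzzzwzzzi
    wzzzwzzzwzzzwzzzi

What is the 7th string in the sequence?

The strings grow by a fixed prefix wzzz each time.
From wzzzwzzzwzzzwzzzi, 2 further steps: wzzzwzzzwzzzwzzzi → wzzzwzzzwzzzwzzzwzzzi → (answer).

wzzzwzzzwzzzwzzzwzzzwzzzi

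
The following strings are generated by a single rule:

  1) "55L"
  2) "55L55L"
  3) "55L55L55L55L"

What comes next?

Every step duplicates the string.
Doubling 55L55L55L55L:

55L55L55L55L55L55L55L55L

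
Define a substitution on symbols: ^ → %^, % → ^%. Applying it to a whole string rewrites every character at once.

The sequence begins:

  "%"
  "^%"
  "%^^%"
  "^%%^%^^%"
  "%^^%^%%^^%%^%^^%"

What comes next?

Rewriting the 16 symbols of %^^%^%%^^%%^%^^% one by one yields ^% %^ %^ ^% %^ ^% ^% %^ %^ ^% ^% %^ ^% %^ %^ ^%; concatenated:

^%%^%^^%%^^%^%%^%^^%^%%^^%%^%^^%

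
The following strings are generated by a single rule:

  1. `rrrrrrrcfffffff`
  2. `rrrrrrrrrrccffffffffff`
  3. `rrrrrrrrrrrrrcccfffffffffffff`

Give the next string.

The n-th term is 3n+1 r's then n-1 c's then 3n+1 f's, where the shown terms are n = 2, 3, 4.
At n = 5 the blocks have lengths 16, 4, 16.

rrrrrrrrrrrrrrrrccccffffffffffffffff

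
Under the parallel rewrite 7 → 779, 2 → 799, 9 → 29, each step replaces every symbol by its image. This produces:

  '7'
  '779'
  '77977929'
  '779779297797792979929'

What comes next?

779779297797792979929779779297797792979929779292979929

φ(779779297797792979929) expands symbol-by-symbol to 779 779 29 779 779 29 799 29 779 779 29 779 779 29 799 29 779 29 29 799 29; joining the 21 pieces gives the next term.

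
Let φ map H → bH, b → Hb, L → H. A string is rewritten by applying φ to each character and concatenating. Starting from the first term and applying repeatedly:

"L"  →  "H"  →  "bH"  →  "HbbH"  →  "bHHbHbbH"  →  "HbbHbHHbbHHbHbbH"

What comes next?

bHHbHbbHHbbHbHHbHbbHbHHbbHHbHbbH

Replace each of the 16 characters of HbbHbHHbbHHbHbbH in place — bH Hb Hb bH Hb bH bH Hb Hb bH bH Hb bH Hb Hb bH — and concatenate.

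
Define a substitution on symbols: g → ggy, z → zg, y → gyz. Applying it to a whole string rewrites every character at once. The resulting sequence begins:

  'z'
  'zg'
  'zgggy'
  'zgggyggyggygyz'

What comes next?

Rewriting the 14 symbols of zgggyggyggygyz one by one yields zg ggy ggy ggy gyz ggy ggy gyz ggy ggy gyz ggy gyz zg; concatenated:

zgggyggyggygyzggyggygyzggyggygyzggygyzzg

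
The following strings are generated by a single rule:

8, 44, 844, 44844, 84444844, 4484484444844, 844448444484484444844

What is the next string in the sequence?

Each term (from the third on) is the two preceding terms concatenated in order: term 3 = 8·44 = 844.
The next term joins 4484484444844 and 844448444484484444844.

4484484444844844448444484484444844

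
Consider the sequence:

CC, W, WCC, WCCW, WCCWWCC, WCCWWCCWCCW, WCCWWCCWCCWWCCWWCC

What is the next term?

WCCWWCCWCCWWCCWWCCWCCWWCCWCCW

From term 3 onward, concatenate the last term with the second-to-last: W·CC = WCC, WCC·W = WCCW, …
So term 8 is WCCWWCCWCCWWCCWWCC·WCCWWCCWCCW.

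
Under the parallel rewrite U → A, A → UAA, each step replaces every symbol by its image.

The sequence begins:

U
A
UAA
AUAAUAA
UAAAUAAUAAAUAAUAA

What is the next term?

AUAAUAAUAAAUAAUAAAUAAUAAUAAAUAAUAAAUAAUAA

Replace each of the 17 characters of UAAAUAAUAAAUAAUAA in place — A UAA UAA UAA A UAA UAA A UAA UAA UAA A UAA UAA A UAA UAA — and concatenate.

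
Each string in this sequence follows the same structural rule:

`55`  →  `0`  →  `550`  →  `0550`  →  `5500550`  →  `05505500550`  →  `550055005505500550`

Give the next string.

05505500550550055005505500550

From term 3 onward, concatenate the second-to-last term with the last: 55·0 = 550, 0·550 = 0550, …
So term 8 is 05505500550·550055005505500550.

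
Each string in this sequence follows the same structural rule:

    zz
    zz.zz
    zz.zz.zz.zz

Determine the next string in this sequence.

s(k+1) = s(k)·.·s(k) — each term doubles the last with '.' between the halves.
One more doubling of zz.zz.zz.zz gives the answer.

zz.zz.zz.zz.zz.zz.zz.zz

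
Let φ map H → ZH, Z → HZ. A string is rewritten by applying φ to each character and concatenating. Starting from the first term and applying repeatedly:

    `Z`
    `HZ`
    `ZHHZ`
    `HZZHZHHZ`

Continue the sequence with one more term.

ZHHZHZZHHZZHZHHZ

Rewriting each symbol of HZZHZHHZ: H→ZH, Z→HZ, Z→HZ, H→ZH, Z→HZ, H→ZH, H→ZH, Z→HZ, which concatenates to ZH HZ HZ ZH HZ ZH ZH HZ.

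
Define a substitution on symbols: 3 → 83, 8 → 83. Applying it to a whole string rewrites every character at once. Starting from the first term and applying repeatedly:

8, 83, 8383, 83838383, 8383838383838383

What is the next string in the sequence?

φ(8383838383838383) expands symbol-by-symbol to 83 83 83 83 83 83 83 83 83 83 83 83 83 83 83 83; joining the 16 pieces gives the next term.

83838383838383838383838383838383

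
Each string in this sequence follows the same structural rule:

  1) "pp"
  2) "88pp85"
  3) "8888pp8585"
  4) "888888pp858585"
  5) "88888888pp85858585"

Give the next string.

Each term wraps the previous one in 88 on the left and 85 on the right.
Applying this once more to 88888888pp85858585:

8888888888pp8585858585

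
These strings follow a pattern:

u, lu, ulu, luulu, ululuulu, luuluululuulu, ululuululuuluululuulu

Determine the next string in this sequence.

Each term (from the third on) is the two preceding terms concatenated in order: term 3 = u·lu = ulu.
So term 8 is luuluululuulu·ululuululuuluululuulu.

luuluululuuluululuululuuluululuulu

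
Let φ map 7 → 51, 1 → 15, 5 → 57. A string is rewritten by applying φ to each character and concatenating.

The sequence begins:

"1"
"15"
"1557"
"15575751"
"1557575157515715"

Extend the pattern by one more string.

Rewriting the 16 symbols of 1557575157515715 one by one yields 15 57 57 51 57 51 57 15 57 51 57 15 57 51 15 57; concatenated:

15575751575157155751571557511557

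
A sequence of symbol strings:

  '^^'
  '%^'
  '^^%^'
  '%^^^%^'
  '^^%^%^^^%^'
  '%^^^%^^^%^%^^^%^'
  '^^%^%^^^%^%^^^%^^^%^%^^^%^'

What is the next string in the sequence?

From term 3 onward, concatenate the second-to-last term with the last: ^^·%^ = ^^%^, %^·^^%^ = %^^^%^, …
Continuing: %^^^%^^^%^%^^^%^ · ^^%^%^^^%^%^^^%^^^%^%^^^%^ gives term 8.

%^^^%^^^%^%^^^%^^^%^%^^^%^%^^^%^^^%^%^^^%^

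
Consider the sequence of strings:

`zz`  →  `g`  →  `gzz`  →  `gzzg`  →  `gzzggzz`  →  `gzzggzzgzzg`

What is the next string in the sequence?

gzzggzzgzzggzzggzz

Each term (from the third on) is the previous term followed by the one before it: term 3 = g·zz = gzz.
So term 7 is gzzggzzgzzg·gzzggzz.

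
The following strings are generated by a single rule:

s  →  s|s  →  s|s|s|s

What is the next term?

Every step duplicates the string with '|' between the halves.
So the next term is two copies of s|s|s|s with '|' between the halves.

s|s|s|s|s|s|s|s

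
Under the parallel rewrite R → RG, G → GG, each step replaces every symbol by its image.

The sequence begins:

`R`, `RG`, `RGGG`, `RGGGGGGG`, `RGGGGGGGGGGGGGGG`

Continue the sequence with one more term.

RGGGGGGGGGGGGGGGGGGGGGGGGGGGGGGG

Replace each of the 16 characters of RGGGGGGGGGGGGGGG in place — RG GG GG GG GG GG GG GG GG GG GG GG GG GG GG GG — and concatenate.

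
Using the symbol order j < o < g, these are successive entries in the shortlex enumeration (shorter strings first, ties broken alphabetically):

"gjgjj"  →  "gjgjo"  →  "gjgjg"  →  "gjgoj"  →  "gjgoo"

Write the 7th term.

gjggj

Advancing 2 positions from gjgoo through gjgoo → gjgog reaches term 7.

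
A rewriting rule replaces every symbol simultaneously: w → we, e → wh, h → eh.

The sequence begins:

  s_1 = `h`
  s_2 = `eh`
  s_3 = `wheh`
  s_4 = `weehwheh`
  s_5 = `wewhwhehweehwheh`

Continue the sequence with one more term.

wewhweehweehwhehwewhwhehweehwheh

φ(wewhwhehweehwheh) expands symbol-by-symbol to we wh we eh we eh wh eh we wh wh eh we eh wh eh; joining the 16 pieces gives the next term.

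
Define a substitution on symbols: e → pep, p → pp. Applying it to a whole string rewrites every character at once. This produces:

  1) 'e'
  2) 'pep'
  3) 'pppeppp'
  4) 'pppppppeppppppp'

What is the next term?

Applying the rule to each of the 15 symbols of pppppppeppppppp gives the pieces pp pp pp pp pp pp pp pep pp pp pp pp pp pp pp, which concatenate to the answer.

pppppppppppppppeppppppppppppppp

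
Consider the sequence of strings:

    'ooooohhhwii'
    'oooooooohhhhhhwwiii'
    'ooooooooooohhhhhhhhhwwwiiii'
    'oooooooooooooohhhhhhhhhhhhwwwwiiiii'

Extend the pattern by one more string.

Each string has the form o^{3n+2} h^{3n} w^{n} i^{n+1} (n = 1, 2, …).
For the next term, n = 5, so the run lengths are 17, 15, 5, 6.

ooooooooooooooooohhhhhhhhhhhhhhhwwwwwiiiiii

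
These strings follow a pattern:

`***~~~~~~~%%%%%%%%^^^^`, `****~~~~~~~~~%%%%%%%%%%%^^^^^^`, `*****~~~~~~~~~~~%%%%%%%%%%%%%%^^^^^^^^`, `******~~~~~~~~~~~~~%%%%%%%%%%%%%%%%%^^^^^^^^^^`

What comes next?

*******~~~~~~~~~~~~~~~%%%%%%%%%%%%%%%%%%%%^^^^^^^^^^^^

The n-th term is n+1 *'s then 2n+3 ~'s then 3n+2 %'s then 2n ^'s, where the shown terms are n = 2, 3, 4, 5.
Setting n = 6 gives 7, 15, 20, 12 characters in each block.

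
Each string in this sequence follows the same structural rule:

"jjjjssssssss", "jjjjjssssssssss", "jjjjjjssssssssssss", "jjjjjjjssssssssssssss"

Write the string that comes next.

jjjjjjjjssssssssssssssss

Reading off run lengths: j runs 4, 5, 6, 7; s runs 8, 10, 12, 14 — each is linear in n, where the shown terms are n = 3, 4, 5, 6.
Setting n = 7 gives 8, 16 characters in each block.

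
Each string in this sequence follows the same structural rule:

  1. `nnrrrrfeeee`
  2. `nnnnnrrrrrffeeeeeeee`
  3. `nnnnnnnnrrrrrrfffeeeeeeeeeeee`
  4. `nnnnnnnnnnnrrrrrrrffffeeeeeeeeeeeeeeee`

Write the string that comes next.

nnnnnnnnnnnnnnrrrrrrrrfffffeeeeeeeeeeeeeeeeeeee

Each string has the form n^{3n-1} r^{n+3} f^{n} e^{4n} (n = 1, 2, …).
At n = 5 the blocks have lengths 14, 8, 5, 20.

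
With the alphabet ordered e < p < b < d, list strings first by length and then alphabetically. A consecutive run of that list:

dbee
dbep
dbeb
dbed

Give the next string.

The successor of dbed increments the rightmost position that isn't already d and resets every position after it to e.

dbpe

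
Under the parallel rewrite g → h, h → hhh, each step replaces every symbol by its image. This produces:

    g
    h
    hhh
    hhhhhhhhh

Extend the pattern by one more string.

hhhhhhhhhhhhhhhhhhhhhhhhhhh

Expanding hhhhhhhhh: h→hhh, h→hhh, h→hhh, h→hhh, h→hhh, h→hhh, h→hhh, h→hhh, h→hhh. Concatenated: hhh hhh hhh hhh hhh hhh hhh hhh hhh.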